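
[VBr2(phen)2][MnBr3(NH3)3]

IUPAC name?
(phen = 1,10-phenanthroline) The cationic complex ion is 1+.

Both ions are complex: the cation is named first with the plain metal name, the anion second with the -ate form; each ion's ligands are alphabetised independently.
The complex cation is given as 1+; its ligand charges sum to -2, so V = +3.
A 1:1 salt means the anion carries the equal and opposite charge, 1−.
Anion: ligand charges sum to -3; for the ion to be 1−, Mn = +2.

dibromobis(1,10-phenanthroline)vanadium(III) triamminetribromomanganate(II)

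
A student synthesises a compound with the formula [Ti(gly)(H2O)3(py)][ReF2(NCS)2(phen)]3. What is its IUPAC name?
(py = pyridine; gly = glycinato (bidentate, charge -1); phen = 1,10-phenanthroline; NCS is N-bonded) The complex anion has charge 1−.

triaqua(glycinato)(pyridine)titanium(IV) difluorodiisothiocyanato(1,10-phenanthroline)rhenate(III)

The complex anion is given as 1−; its ligand charges sum to -4, so Re = +3.
With 3 anions per cation, the cation must be 3×1 = 3+.
Cation: ligand charges sum to -1; for the ion to be 3+, Ti = +4.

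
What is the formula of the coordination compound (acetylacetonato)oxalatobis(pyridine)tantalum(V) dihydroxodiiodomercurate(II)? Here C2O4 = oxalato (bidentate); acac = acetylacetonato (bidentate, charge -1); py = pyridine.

[Ta(acac)(C2O4)(py)2][HgI2(OH)2]

Cation [Ta…]: ligand charges -3, Ta(V) ⇒ ion charge 2+.
Anion [Hg…]: ligand charges -4, Hg(II) ⇒ ion charge 2−.
One 2+ cation balances one 2− anion.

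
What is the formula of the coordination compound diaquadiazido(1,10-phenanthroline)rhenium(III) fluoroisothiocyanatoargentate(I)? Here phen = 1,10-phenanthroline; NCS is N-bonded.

[Re(H2O)2(N3)2(phen)][AgF(NCS)]

Cation [Re…]: ligand charges -2, Re(III) ⇒ ion charge 1+.
Anion [Ag…]: ligand charges -2, Ag(I) ⇒ ion charge 1−.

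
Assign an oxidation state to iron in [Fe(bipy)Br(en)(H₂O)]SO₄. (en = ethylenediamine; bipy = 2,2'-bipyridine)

+3

1 sulfate outside the brackets (-2 each) → the complex ion is 2+.
Ligand charges: 1×en neutral; 1×bipy neutral; 1×Br = -1; 1×H2O neutral; sum -1.
Fe + (-1) = 2+ ⇒ Fe is +3.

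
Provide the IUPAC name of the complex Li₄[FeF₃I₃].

The 4 lithium counter-ions carry a total charge of +4, so each complex ion is 4−.
Ligand charges: 3×iodo (-1 each), 3×fluoro (-1 each); total -6. So Fe + (-6) = 4−, giving Fe = +2.
Ligands are named alphabetically: fluoro before iodo.
The complex ion is anionic, so iron takes the -ate form ferrate(II).

lithium trifluorotriiodoferrate(II)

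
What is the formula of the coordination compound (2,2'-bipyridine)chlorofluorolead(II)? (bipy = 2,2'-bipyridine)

Ligands: 1 fluoro (F, -1), 1 chloro (Cl, -1), 1 2,2'-bipyridine (bipy, neutral). Ligand charge sum = -2.
With Pb in oxidation state +2, the complex ion is [Pb...].

[Pb(bipy)ClF]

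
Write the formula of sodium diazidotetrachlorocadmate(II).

Na4[CdCl4(N3)2]

Ligands: 2 azido (N3, -1), 4 chloro (Cl, -1). Ligand charge sum = -6.
With Cd in oxidation state +2, the complex ion is [Cd...]^4−.
Charge balance with sodium (+1) requires 1 complex ion per 4 sodium.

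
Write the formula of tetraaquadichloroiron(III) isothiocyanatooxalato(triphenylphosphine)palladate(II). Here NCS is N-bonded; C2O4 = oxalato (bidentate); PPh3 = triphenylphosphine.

[FeCl2(H2O)4][Pd(C2O4)(NCS)(PPh3)]

Cation [Fe…]: ligand charges -2, Fe(III) ⇒ ion charge 1+.
Anion [Pd…]: ligand charges -3, Pd(II) ⇒ ion charge 1−.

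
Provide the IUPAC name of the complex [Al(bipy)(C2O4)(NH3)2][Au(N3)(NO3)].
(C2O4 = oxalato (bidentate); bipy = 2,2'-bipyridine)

diammine(2,2'-bipyridine)oxalatoaluminium(III) azidonitratoaurate(I)

Aluminium is always +3 in its complexes; the cation's ligand charges sum to -2, so the complex cation is 1+.
A 1:1 salt means the anion carries the equal and opposite charge, 1−.
Anion: ligand charges sum to -2; for the ion to be 1−, Au = +1.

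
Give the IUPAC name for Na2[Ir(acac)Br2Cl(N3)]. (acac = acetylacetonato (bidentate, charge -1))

The 2 sodium counter-ions carry a total charge of +2, so each complex ion is 2−.
Ligand charges: 2×bromo (-1 each), 1×azido (-1 each), 1×chloro (-1 each), 1×acetylacetonato (-1 each); total -5. So Ir + (-5) = 2−, giving Ir = +3.
Ligands are named alphabetically: acetylacetonato before azido before bromo before chloro.
The complex ion is anionic, so iridium takes the -ate form iridate(III).

sodium (acetylacetonato)azidodibromochloroiridate(III)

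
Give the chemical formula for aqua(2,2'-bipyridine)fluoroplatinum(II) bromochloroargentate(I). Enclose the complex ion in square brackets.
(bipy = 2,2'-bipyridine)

[Pt(bipy)F(H2O)][AgBrCl]

Cation [Pt…]: ligand charges -1, Pt(II) ⇒ ion charge 1+.
Anion [Ag…]: ligand charges -2, Ag(I) ⇒ ion charge 1−.
One 1+ cation balances one 1− anion.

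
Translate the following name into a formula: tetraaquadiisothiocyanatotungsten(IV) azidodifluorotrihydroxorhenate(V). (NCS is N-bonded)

[W(H2O)4(NCS)2][ReF2(N3)(OH)3]2

Cation [W…]: ligand charges -2, W(IV) ⇒ ion charge 2+.
Anion [Re…]: ligand charges -6, Re(V) ⇒ ion charge 1−.
One 2+ cation requires 2 of the 1− anion.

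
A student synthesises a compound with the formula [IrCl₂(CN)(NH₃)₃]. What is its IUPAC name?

There is no counter-ion, so the complex is neutral overall.
Ligand charges: 3×ammine (neutral), 2×chloro (-1 each), 1×cyano (-1 each); total -3. So Ir + (-3) = 0, giving Ir = +3.
Ligands are named alphabetically: ammine before chloro before cyano.

triamminedichlorocyanoiridium(III)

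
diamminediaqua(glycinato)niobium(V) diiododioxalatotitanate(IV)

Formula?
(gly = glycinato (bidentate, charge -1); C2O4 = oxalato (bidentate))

[Nb(gly)(H2O)2(NH3)2][Ti(C2O4)2I2]2

Cation [Nb…]: ligand charges -1, Nb(V) ⇒ ion charge 4+.
Anion [Ti…]: ligand charges -6, Ti(IV) ⇒ ion charge 2−.
One 4+ cation requires 2 of the 2− anion.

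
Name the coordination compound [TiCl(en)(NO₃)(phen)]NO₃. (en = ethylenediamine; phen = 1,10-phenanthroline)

The 1 nitrate counter-ion carries a total charge of -1, so each complex ion is 1+.
Ligand charges: 1×ethylenediamine (neutral), 1×nitrato (-1 each), 1×1,10-phenanthroline (neutral), 1×chloro (-1 each); total -2. So Ti + (-2) = 1+, giving Ti = +3.
Ligands are named alphabetically: chloro before ethylenediamine before nitrato before phenanthroline.

chloro(ethylenediamine)nitrato(1,10-phenanthroline)titanium(III) nitrate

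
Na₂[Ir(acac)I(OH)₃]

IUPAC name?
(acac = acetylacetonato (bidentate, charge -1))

The 2 sodium counter-ions carry a total charge of +2, so each complex ion is 2−.
Ligand charges: 3×hydroxo (-1 each), 1×acetylacetonato (-1 each), 1×iodo (-1 each); total -5. So Ir + (-5) = 2−, giving Ir = +3.
The complex ion is anionic, so iridium takes the -ate form iridate(III).

sodium (acetylacetonato)trihydroxoiodoiridate(III)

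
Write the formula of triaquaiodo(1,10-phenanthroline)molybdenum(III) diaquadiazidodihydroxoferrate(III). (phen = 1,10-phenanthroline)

Cation [Mo…]: ligand charges -1, Mo(III) ⇒ ion charge 2+.
Anion [Fe…]: ligand charges -4, Fe(III) ⇒ ion charge 1−.

[Mo(H2O)3I(phen)][Fe(H2O)2(N3)2(OH)2]2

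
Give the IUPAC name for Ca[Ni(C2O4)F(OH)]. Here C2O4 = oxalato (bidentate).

The 1 calcium counter-ion carries a total charge of +2, so each complex ion is 2−.
Ligand charges: 1×oxalato (-2 each), 1×fluoro (-1 each), 1×hydroxo (-1 each); total -4. So Ni + (-4) = 2−, giving Ni = +2.
Ligands are named alphabetically: fluoro before hydroxo before oxalato.
The complex ion is anionic, so nickel takes the -ate form nickelate(II).

calcium fluorohydroxooxalatonickelate(II)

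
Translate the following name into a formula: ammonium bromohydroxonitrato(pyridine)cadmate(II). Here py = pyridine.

Ligands: 1 hydroxo (OH, -1), 1 pyridine (py, neutral), 1 nitrato (NO3, -1), 1 bromo (Br, -1). Ligand charge sum = -3.
With Cd in oxidation state +2, the complex ion is [Cd...]^1−.
Charge balance with ammonium (+1) requires 1 complex ion per 1 ammonium.

NH4[CdBr(NO3)(OH)(py)]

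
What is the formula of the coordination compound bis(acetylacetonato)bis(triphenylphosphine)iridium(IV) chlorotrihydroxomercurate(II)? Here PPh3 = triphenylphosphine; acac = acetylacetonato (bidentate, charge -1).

[Ir(acac)2(PPh3)2][HgCl(OH)3]

Cation [Ir…]: ligand charges -2, Ir(IV) ⇒ ion charge 2+.
Anion [Hg…]: ligand charges -4, Hg(II) ⇒ ion charge 2−.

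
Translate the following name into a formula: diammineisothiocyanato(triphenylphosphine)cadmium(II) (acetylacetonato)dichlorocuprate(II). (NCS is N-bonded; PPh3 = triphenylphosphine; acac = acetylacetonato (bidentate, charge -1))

Cation [Cd…]: ligand charges -1, Cd(II) ⇒ ion charge 1+.
Anion [Cu…]: ligand charges -3, Cu(II) ⇒ ion charge 1−.
One 1+ cation balances one 1− anion.

[Cd(NCS)(NH3)2(PPh3)][Cu(acac)Cl2]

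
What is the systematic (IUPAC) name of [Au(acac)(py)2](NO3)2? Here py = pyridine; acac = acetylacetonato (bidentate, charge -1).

(acetylacetonato)bis(pyridine)gold(III) nitrate

The 2 nitrate counter-ions carry a total charge of -2, so each complex ion is 2+.
Ligand charges: 2×pyridine (neutral), 1×acetylacetonato (-1 each); total -1. So Au + (-1) = 2+, giving Au = +3.
Ligands are named alphabetically: acetylacetonato before pyridine.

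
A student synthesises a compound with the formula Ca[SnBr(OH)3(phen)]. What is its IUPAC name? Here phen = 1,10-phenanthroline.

calcium bromotrihydroxo(1,10-phenanthroline)stannate(II)

The 1 calcium counter-ion carries a total charge of +2, so each complex ion is 2−.
Ligand charges: 1×bromo (-1 each), 3×hydroxo (-1 each), 1×1,10-phenanthroline (neutral); total -4. So Sn + (-4) = 2−, giving Sn = +2.
The complex ion is anionic, so tin takes the -ate form stannate(II).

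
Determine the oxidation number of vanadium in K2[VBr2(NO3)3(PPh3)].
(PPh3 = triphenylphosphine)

+3

2 potassium outside the brackets (+1 each) → the complex ion is 2−.
Ligand charges: 1×PPh3 neutral; 3×NO3 = -3; 2×Br = -2; sum -5.
V + (-5) = 2− ⇒ V is +3.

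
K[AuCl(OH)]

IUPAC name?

potassium chlorohydroxoaurate(I)

The 1 potassium counter-ion carries a total charge of +1, so each complex ion is 1−.
Ligand charges: 1×chloro (-1 each), 1×hydroxo (-1 each); total -2. So Au + (-2) = 1−, giving Au = +1.
The complex ion is anionic, so gold takes the -ate form aurate(I).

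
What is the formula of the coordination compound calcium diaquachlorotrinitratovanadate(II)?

Ca[VCl(H2O)2(NO3)3]

Ligands: 2 aqua (H2O, neutral), 1 chloro (Cl, -1), 3 nitrato (NO3, -1). Ligand charge sum = -4.
Charge balance with calcium (+2) requires 1 complex ion per 1 calcium.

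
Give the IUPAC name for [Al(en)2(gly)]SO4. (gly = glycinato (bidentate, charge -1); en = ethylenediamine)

bis(ethylenediamine)(glycinato)aluminium(III) sulfate

The 1 sulfate counter-ion carries a total charge of -2, so each complex ion is 2+.
Ligand charges: 1×glycinato (-1 each), 2×ethylenediamine (neutral); total -1. So Al + (-1) = 2+, giving Al = +3.
Ligands are named alphabetically: ethylenediamine before glycinato.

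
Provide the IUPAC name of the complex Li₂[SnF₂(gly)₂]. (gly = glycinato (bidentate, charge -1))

The 2 lithium counter-ions carry a total charge of +2, so each complex ion is 2−.
Ligand charges: 2×fluoro (-1 each), 2×glycinato (-1 each); total -4. So Sn + (-4) = 2−, giving Sn = +2.
Ligands are named alphabetically: fluoro before glycinato.
The complex ion is anionic, so tin takes the -ate form stannate(II).

lithium difluorobis(glycinato)stannate(II)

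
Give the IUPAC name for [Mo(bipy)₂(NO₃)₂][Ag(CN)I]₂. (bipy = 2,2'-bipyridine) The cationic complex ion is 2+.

bis(2,2'-bipyridine)dinitratomolybdenum(IV) cyanoiodoargentate(I)

Both ions are complex: the cation is named first with the plain metal name, the anion second with the -ate form; each ion's ligands are alphabetised independently.
The complex cation is given as 2+; its ligand charges sum to -2, so Mo = +4.
With 2 anions per cation, each anion must be 2/2 = 1−.
Anion: ligand charges sum to -2; for the ion to be 1−, Ag = +1.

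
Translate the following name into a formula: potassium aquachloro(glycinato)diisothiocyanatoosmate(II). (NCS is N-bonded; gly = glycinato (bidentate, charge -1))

K2[OsCl(gly)(H2O)(NCS)2]

Ligands: 1 chloro (Cl, -1), 2 isothiocyanato (NCS, -1), 1 glycinato (gly, -1), 1 aqua (H2O, neutral). Ligand charge sum = -4.
With Os in oxidation state +2, the complex ion is [Os...]^2−.
Charge balance with potassium (+1) requires 1 complex ion per 2 potassium.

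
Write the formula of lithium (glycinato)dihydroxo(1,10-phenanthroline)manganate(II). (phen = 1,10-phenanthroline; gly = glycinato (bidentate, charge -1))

Ligands: 2 hydroxo (OH, -1), 1 1,10-phenanthroline (phen, neutral), 1 glycinato (gly, -1). Ligand charge sum = -3.
With Mn in oxidation state +2, the complex ion is [Mn...]^1−.
Charge balance with lithium (+1) requires 1 complex ion per 1 lithium.

Li[Mn(gly)(OH)2(phen)]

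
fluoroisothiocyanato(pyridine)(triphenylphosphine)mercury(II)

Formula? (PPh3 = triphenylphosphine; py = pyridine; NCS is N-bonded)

[HgF(NCS)(PPh3)(py)]

Ligands: 1 fluoro (F, -1), 1 triphenylphosphine (PPh3, neutral), 1 pyridine (py, neutral), 1 isothiocyanato (NCS, -1). Ligand charge sum = -2.
With Hg in oxidation state +2, the complex ion is [Hg...].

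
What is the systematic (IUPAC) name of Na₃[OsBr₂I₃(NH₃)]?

The 3 sodium counter-ions carry a total charge of +3, so each complex ion is 3−.
Ligand charges: 1×ammine (neutral), 2×bromo (-1 each), 3×iodo (-1 each); total -5. So Os + (-5) = 3−, giving Os = +2.
Ligands are named alphabetically: ammine before bromo before iodo.
The complex ion is anionic, so osmium takes the -ate form osmate(II).

sodium amminedibromotriiodoosmate(II)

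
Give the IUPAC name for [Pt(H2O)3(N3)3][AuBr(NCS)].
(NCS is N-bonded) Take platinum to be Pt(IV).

triaquatriazidoplatinum(IV) bromoisothiocyanatoaurate(I)

Both ions are complex: the cation is named first with the plain metal name, the anion second with the -ate form; each ion's ligands are alphabetised independently.
Pt is given as +4; the cation's ligand charges sum to -3, so the complex cation is 1+.
A 1:1 salt means the anion carries the equal and opposite charge, 1−.
Anion: ligand charges sum to -2; for the ion to be 1−, Au = +1.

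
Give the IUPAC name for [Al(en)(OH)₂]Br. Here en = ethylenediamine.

(ethylenediamine)dihydroxoaluminium(III) bromide

The 1 bromide counter-ion carries a total charge of -1, so each complex ion is 1+.
Ligand charges: 1×ethylenediamine (neutral), 2×hydroxo (-1 each); total -2. So Al + (-2) = 1+, giving Al = +3.
Ligands are named alphabetically: ethylenediamine before hydroxo.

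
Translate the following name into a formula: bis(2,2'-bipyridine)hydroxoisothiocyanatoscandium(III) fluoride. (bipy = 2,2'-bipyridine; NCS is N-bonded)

Ligands: 1 hydroxo (OH, -1), 2 2,2'-bipyridine (bipy, neutral), 1 isothiocyanato (NCS, -1). Ligand charge sum = -2.
Charge balance with fluoride (-1) requires 1 complex ion per 1 fluoride.

[Sc(bipy)2(NCS)(OH)]F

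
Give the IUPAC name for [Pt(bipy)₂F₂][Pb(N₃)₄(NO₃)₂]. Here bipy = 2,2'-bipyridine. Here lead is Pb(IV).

Both ions are complex: the cation is named first with the plain metal name, the anion second with the -ate form; each ion's ligands are alphabetised independently.
Pb is given as +4; the anion's ligand charges sum to -6, so the complex anion is 2−.
A 1:1 salt means the cation carries the equal and opposite charge, 2+.
Cation: ligand charges sum to -2; for the ion to be 2+, Pt = +4.

bis(2,2'-bipyridine)difluoroplatinum(IV) tetraazidodinitratoplumbate(IV)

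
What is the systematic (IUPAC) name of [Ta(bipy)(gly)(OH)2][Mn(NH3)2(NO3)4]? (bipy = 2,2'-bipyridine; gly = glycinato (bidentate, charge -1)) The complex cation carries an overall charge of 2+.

(2,2'-bipyridine)(glycinato)dihydroxotantalum(V) diamminetetranitratomanganate(II)

Both ions are complex: the cation is named first with the plain metal name, the anion second with the -ate form; each ion's ligands are alphabetised independently.
The complex cation is given as 2+; its ligand charges sum to -3, so Ta = +5.
A 1:1 salt means the anion carries the equal and opposite charge, 2−.
Anion: ligand charges sum to -4; for the ion to be 2−, Mn = +2.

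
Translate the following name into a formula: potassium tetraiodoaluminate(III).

Ligands: 4 iodo (I, -1). Ligand charge sum = -4.
With Al in oxidation state +3, the complex ion is [Al...]^1−.
Charge balance with potassium (+1) requires 1 complex ion per 1 potassium.

K[AlI4]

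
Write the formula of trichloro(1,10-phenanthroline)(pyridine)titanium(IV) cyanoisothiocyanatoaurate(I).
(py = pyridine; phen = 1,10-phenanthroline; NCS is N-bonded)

[TiCl3(phen)(py)][Au(CN)(NCS)]

Cation [Ti…]: ligand charges -3, Ti(IV) ⇒ ion charge 1+.
Anion [Au…]: ligand charges -2, Au(I) ⇒ ion charge 1−.
One 1+ cation balances one 1− anion.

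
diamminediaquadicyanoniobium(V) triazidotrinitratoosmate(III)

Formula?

Cation [Nb…]: ligand charges -2, Nb(V) ⇒ ion charge 3+.
Anion [Os…]: ligand charges -6, Os(III) ⇒ ion charge 3−.
One 3+ cation balances one 3− anion.

[Nb(CN)2(H2O)2(NH3)2][Os(N3)3(NO3)3]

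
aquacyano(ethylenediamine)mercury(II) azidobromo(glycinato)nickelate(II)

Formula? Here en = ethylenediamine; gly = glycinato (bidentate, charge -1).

Cation [Hg…]: ligand charges -1, Hg(II) ⇒ ion charge 1+.
Anion [Ni…]: ligand charges -3, Ni(II) ⇒ ion charge 1−.
One 1+ cation balances one 1− anion.

[Hg(CN)(en)(H2O)][NiBr(gly)(N3)]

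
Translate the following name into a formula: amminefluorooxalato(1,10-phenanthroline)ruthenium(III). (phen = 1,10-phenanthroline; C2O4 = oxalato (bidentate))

Ligands: 1 1,10-phenanthroline (phen, neutral), 1 fluoro (F, -1), 1 ammine (NH3, neutral), 1 oxalato (C2O4, -2). Ligand charge sum = -3.
With Ru in oxidation state +3, the complex ion is [Ru...].

[Ru(C2O4)F(NH3)(phen)]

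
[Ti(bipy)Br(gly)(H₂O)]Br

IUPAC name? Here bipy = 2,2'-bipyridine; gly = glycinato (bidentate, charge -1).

aqua(2,2'-bipyridine)bromo(glycinato)titanium(III) bromide

The 1 bromide counter-ion carries a total charge of -1, so each complex ion is 1+.
Ligand charges: 1×2,2'-bipyridine (neutral), 1×glycinato (-1 each), 1×bromo (-1 each), 1×aqua (neutral); total -2. So Ti + (-2) = 1+, giving Ti = +3.
Ligands are named alphabetically: aqua before bipyridine before bromo before glycinato.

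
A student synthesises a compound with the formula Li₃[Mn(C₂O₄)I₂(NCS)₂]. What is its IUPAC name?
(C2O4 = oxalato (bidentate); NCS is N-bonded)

The 3 lithium counter-ions carry a total charge of +3, so each complex ion is 3−.
Ligand charges: 2×iodo (-1 each), 1×oxalato (-2 each), 2×isothiocyanato (-1 each); total -6. So Mn + (-6) = 3−, giving Mn = +3.
Ligands are named alphabetically: iodo before isothiocyanato before oxalato.
The complex ion is anionic, so manganese takes the -ate form manganate(III).

lithium diiododiisothiocyanatooxalatomanganate(III)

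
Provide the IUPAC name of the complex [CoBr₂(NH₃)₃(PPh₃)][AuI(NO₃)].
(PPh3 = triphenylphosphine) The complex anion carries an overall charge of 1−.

triamminedibromo(triphenylphosphine)cobalt(III) iodonitratoaurate(I)

Both ions are complex: the cation is named first with the plain metal name, the anion second with the -ate form; each ion's ligands are alphabetised independently.
The complex anion is given as 1−; its ligand charges sum to -2, so Au = +1.
A 1:1 salt means the cation carries the equal and opposite charge, 1+.
Cation: ligand charges sum to -2; for the ion to be 1+, Co = +3.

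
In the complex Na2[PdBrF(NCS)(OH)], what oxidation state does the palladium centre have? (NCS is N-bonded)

+2

2 sodium outside the brackets (+1 each) → the complex ion is 2−.
Ligand charges: 1×F = -1; 1×NCS = -1; 1×OH = -1; 1×Br = -1; sum -4.
Pd + (-4) = 2− ⇒ Pd is +2.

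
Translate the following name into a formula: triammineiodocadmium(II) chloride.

[CdI(NH3)3]Cl

Ligands: 1 iodo (I, -1), 3 ammine (NH3, neutral). Ligand charge sum = -1.
With Cd in oxidation state +2, the complex ion is [Cd...]^1+.
Charge balance with chloride (-1) requires 1 complex ion per 1 chloride.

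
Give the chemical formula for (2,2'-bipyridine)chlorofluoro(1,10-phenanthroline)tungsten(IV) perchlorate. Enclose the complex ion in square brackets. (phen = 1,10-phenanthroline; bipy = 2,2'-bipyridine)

Ligands: 1 1,10-phenanthroline (phen, neutral), 1 chloro (Cl, -1), 1 fluoro (F, -1), 1 2,2'-bipyridine (bipy, neutral). Ligand charge sum = -2.
With W in oxidation state +4, the complex ion is [W...]^2+.
Charge balance with perchlorate (-1) requires 1 complex ion per 2 perchlorate.

[W(bipy)ClF(phen)](ClO4)2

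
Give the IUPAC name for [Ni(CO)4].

There is no counter-ion, so the complex is neutral overall.
Ligand charges: 4×carbonyl (neutral); total 0. So Ni + (0) = 0, giving Ni = 0.

tetracarbonylnickel(0)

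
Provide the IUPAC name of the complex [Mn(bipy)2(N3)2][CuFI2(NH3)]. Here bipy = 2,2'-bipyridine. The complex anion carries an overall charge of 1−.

Both ions are complex: the cation is named first with the plain metal name, the anion second with the -ate form; each ion's ligands are alphabetised independently.
The complex anion is given as 1−; its ligand charges sum to -3, so Cu = +2.
A 1:1 salt means the cation carries the equal and opposite charge, 1+.
Cation: ligand charges sum to -2; for the ion to be 1+, Mn = +3.

diazidobis(2,2'-bipyridine)manganese(III) amminefluorodiiodocuprate(II)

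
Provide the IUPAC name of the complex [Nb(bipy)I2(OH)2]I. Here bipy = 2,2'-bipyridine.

(2,2'-bipyridine)dihydroxodiiodoniobium(V) iodide

The 1 iodide counter-ion carries a total charge of -1, so each complex ion is 1+.
Ligand charges: 1×2,2'-bipyridine (neutral), 2×hydroxo (-1 each), 2×iodo (-1 each); total -4. So Nb + (-4) = 1+, giving Nb = +5.
Ligands are named alphabetically: bipyridine before hydroxo before iodo.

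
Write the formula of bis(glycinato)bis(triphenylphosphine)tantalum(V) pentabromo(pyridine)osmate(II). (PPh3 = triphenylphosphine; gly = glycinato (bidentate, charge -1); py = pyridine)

[Ta(gly)2(PPh3)2][OsBr5(py)]

Cation [Ta…]: ligand charges -2, Ta(V) ⇒ ion charge 3+.
Anion [Os…]: ligand charges -5, Os(II) ⇒ ion charge 3−.
One 3+ cation balances one 3− anion.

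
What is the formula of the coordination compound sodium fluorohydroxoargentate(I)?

Ligands: 1 fluoro (F, -1), 1 hydroxo (OH, -1). Ligand charge sum = -2.
Charge balance with sodium (+1) requires 1 complex ion per 1 sodium.

Na[AgF(OH)]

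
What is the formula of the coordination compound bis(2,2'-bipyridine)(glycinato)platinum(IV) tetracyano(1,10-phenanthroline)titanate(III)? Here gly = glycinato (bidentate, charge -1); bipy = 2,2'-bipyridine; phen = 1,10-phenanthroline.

[Pt(bipy)2(gly)][Ti(CN)4(phen)]3

Cation [Pt…]: ligand charges -1, Pt(IV) ⇒ ion charge 3+.
Anion [Ti…]: ligand charges -4, Ti(III) ⇒ ion charge 1−.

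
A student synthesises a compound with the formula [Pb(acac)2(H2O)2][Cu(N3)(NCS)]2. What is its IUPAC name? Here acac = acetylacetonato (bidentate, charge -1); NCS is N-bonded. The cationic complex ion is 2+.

bis(acetylacetonato)diaqualead(IV) azidoisothiocyanatocuprate(I)

The complex cation is given as 2+; its ligand charges sum to -2, so Pb = +4.
With 2 anions per cation, each anion must be 2/2 = 1−.
Anion: ligand charges sum to -2; for the ion to be 1−, Cu = +1.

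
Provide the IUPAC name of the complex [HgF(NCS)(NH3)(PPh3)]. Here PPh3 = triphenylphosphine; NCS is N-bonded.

There is no counter-ion, so the complex is neutral overall.
Ligand charges: 1×fluoro (-1 each), 1×triphenylphosphine (neutral), 1×ammine (neutral), 1×isothiocyanato (-1 each); total -2. So Hg + (-2) = 0, giving Hg = +2.
Ligands are named alphabetically: ammine before fluoro before isothiocyanato before triphenylphosphine.

amminefluoroisothiocyanato(triphenylphosphine)mercury(II)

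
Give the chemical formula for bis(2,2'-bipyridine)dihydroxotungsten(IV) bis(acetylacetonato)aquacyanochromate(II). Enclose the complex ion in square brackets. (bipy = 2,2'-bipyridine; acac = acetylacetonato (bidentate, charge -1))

[W(bipy)2(OH)2][Cr(acac)2(CN)(H2O)]2

Cation [W…]: ligand charges -2, W(IV) ⇒ ion charge 2+.
Anion [Cr…]: ligand charges -3, Cr(II) ⇒ ion charge 1−.
One 2+ cation requires 2 of the 1− anion.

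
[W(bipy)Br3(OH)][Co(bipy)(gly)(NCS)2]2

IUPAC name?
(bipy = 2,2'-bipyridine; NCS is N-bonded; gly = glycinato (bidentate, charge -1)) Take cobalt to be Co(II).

Co is given as +2; the anion's ligand charges sum to -3, so the complex anion is 1−.
With 2 anions per cation, the cation must be 2×1 = 2+.
Cation: ligand charges sum to -4; for the ion to be 2+, W = +6.

(2,2'-bipyridine)tribromohydroxotungsten(VI) (2,2'-bipyridine)(glycinato)diisothiocyanatocobaltate(II)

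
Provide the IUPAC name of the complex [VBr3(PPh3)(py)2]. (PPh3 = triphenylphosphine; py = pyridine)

There is no counter-ion, so the complex is neutral overall.
Ligand charges: 3×bromo (-1 each), 1×triphenylphosphine (neutral), 2×pyridine (neutral); total -3. So V + (-3) = 0, giving V = +3.
Ligands are named alphabetically: bromo before pyridine before triphenylphosphine.

tribromobis(pyridine)(triphenylphosphine)vanadium(III)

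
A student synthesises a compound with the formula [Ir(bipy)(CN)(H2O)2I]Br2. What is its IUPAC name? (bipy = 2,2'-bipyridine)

diaqua(2,2'-bipyridine)cyanoiodoiridium(IV) bromide

The 2 bromide counter-ions carry a total charge of -2, so each complex ion is 2+.
Ligand charges: 1×iodo (-1 each), 1×cyano (-1 each), 1×2,2'-bipyridine (neutral), 2×aqua (neutral); total -2. So Ir + (-2) = 2+, giving Ir = +4.
Ligands are named alphabetically: aqua before bipyridine before cyano before iodo.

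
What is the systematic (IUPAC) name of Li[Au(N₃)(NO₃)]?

The 1 lithium counter-ion carries a total charge of +1, so each complex ion is 1−.
Ligand charges: 1×azido (-1 each), 1×nitrato (-1 each); total -2. So Au + (-2) = 1−, giving Au = +1.
Ligands are named alphabetically: azido before nitrato.
The complex ion is anionic, so gold takes the -ate form aurate(I).

lithium azidonitratoaurate(I)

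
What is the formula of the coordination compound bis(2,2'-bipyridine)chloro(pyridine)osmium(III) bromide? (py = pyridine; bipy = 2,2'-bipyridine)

Ligands: 1 pyridine (py, neutral), 1 chloro (Cl, -1), 2 2,2'-bipyridine (bipy, neutral). Ligand charge sum = -1.
With Os in oxidation state +3, the complex ion is [Os...]^2+.
Charge balance with bromide (-1) requires 1 complex ion per 2 bromide.

[Os(bipy)2Cl(py)]Br2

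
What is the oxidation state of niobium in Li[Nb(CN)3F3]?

+5

1 lithium outside the brackets (+1 each) → the complex ion is 1−.
Ligand charges: 3×F = -3; 3×CN = -3; sum -6.
Nb + (-6) = 1− ⇒ Nb is +5.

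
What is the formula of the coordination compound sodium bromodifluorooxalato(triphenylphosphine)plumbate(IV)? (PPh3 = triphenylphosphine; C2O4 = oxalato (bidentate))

Na[PbBr(C2O4)F2(PPh3)]

Ligands: 1 bromo (Br, -1), 2 fluoro (F, -1), 1 triphenylphosphine (PPh3, neutral), 1 oxalato (C2O4, -2). Ligand charge sum = -5.
With Pb in oxidation state +4, the complex ion is [Pb...]^1−.
Charge balance with sodium (+1) requires 1 complex ion per 1 sodium.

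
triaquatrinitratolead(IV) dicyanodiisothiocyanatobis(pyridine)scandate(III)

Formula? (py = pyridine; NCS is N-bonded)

Cation [Pb…]: ligand charges -3, Pb(IV) ⇒ ion charge 1+.
Anion [Sc…]: ligand charges -4, Sc(III) ⇒ ion charge 1−.

[Pb(H2O)3(NO3)3][Sc(CN)2(NCS)2(py)2]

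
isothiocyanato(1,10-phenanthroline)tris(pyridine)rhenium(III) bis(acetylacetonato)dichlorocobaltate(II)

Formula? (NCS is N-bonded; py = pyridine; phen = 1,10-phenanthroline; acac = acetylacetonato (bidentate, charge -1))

[Re(NCS)(phen)(py)3][Co(acac)2Cl2]

Cation [Re…]: ligand charges -1, Re(III) ⇒ ion charge 2+.
Anion [Co…]: ligand charges -4, Co(II) ⇒ ion charge 2−.
One 2+ cation balances one 2− anion.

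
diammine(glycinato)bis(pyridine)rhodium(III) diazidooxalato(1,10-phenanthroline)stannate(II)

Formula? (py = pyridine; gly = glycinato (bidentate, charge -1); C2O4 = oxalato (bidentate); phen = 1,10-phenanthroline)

Cation [Rh…]: ligand charges -1, Rh(III) ⇒ ion charge 2+.
Anion [Sn…]: ligand charges -4, Sn(II) ⇒ ion charge 2−.

[Rh(gly)(NH3)2(py)2][Sn(C2O4)(N3)2(phen)]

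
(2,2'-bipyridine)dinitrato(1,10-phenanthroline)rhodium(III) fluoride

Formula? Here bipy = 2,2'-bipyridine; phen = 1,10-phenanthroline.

Ligands: 1 2,2'-bipyridine (bipy, neutral), 2 nitrato (NO3, -1), 1 1,10-phenanthroline (phen, neutral). Ligand charge sum = -2.
With Rh in oxidation state +3, the complex ion is [Rh...]^1+.
Charge balance with fluoride (-1) requires 1 complex ion per 1 fluoride.

[Rh(bipy)(NO3)2(phen)]F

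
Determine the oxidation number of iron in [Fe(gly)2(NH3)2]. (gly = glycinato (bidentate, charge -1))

No counter-ion: the bracketed complex is neutral.
Ligand charges: 2×gly = -2; 2×NH3 neutral; sum -2.
Fe + (-2) = 0 ⇒ Fe is +2.

+2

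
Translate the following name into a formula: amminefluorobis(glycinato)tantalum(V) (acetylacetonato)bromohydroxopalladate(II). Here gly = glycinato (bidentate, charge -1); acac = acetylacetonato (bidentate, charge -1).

Cation [Ta…]: ligand charges -3, Ta(V) ⇒ ion charge 2+.
Anion [Pd…]: ligand charges -3, Pd(II) ⇒ ion charge 1−.
One 2+ cation requires 2 of the 1− anion.

[TaF(gly)2(NH3)][Pd(acac)Br(OH)]2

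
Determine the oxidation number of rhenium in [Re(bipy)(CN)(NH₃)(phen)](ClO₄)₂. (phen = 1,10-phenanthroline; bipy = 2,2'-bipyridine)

+3

2 perchlorate outside the brackets (-1 each) → the complex ion is 2+.
Ligand charges: 1×NH3 neutral; 1×phen neutral; 1×CN = -1; 1×bipy neutral; sum -1.
Re + (-1) = 2+ ⇒ Re is +3.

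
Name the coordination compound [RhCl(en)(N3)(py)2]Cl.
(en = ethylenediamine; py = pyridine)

The 1 chloride counter-ion carries a total charge of -1, so each complex ion is 1+.
Ligand charges: 1×chloro (-1 each), 1×azido (-1 each), 1×ethylenediamine (neutral), 2×pyridine (neutral); total -2. So Rh + (-2) = 1+, giving Rh = +3.
Ligands are named alphabetically: azido before chloro before ethylenediamine before pyridine.

azidochloro(ethylenediamine)bis(pyridine)rhodium(III) chloride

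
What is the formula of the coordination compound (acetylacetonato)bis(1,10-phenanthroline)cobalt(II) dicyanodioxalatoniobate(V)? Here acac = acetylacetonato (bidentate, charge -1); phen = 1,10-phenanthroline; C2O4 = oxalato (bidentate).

[Co(acac)(phen)2][Nb(C2O4)2(CN)2]

Cation [Co…]: ligand charges -1, Co(II) ⇒ ion charge 1+.
Anion [Nb…]: ligand charges -6, Nb(V) ⇒ ion charge 1−.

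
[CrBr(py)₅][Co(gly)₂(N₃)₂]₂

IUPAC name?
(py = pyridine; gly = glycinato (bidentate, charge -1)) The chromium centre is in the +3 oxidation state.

bromopentakis(pyridine)chromium(III) diazidobis(glycinato)cobaltate(III)

Cr is given as +3; the cation's ligand charges sum to -1, so the complex cation is 2+.
With 2 anions per cation, each anion must be 2/2 = 1−.
Anion: ligand charges sum to -4; for the ion to be 1−, Co = +3.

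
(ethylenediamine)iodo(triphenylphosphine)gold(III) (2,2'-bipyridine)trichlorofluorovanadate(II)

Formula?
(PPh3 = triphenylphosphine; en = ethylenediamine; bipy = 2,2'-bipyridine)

[Au(en)I(PPh3)][V(bipy)Cl3F]

Cation [Au…]: ligand charges -1, Au(III) ⇒ ion charge 2+.
Anion [V…]: ligand charges -4, V(II) ⇒ ion charge 2−.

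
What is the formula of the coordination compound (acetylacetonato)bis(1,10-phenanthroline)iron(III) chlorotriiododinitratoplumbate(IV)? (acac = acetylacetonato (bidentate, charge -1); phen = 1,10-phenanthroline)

Cation [Fe…]: ligand charges -1, Fe(III) ⇒ ion charge 2+.
Anion [Pb…]: ligand charges -6, Pb(IV) ⇒ ion charge 2−.
One 2+ cation balances one 2− anion.

[Fe(acac)(phen)2][PbClI3(NO3)2]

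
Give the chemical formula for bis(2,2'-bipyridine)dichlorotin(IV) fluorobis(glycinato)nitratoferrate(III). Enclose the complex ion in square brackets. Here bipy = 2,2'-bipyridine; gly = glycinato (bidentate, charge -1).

[Sn(bipy)2Cl2][FeF(gly)2(NO3)]2

Cation [Sn…]: ligand charges -2, Sn(IV) ⇒ ion charge 2+.
Anion [Fe…]: ligand charges -4, Fe(III) ⇒ ion charge 1−.
One 2+ cation requires 2 of the 1− anion.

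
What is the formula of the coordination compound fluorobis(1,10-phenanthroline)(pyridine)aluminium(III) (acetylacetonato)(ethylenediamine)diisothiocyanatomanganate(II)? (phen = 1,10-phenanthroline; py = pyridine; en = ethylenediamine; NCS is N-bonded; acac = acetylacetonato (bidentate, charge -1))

[AlF(phen)2(py)][Mn(acac)(en)(NCS)2]2

Cation [Al…]: ligand charges -1, Al(III) ⇒ ion charge 2+.
Anion [Mn…]: ligand charges -3, Mn(II) ⇒ ion charge 1−.
One 2+ cation requires 2 of the 1− anion.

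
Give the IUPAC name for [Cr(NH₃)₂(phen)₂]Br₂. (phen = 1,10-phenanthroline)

The 2 bromide counter-ions carry a total charge of -2, so each complex ion is 2+.
Ligand charges: 2×ammine (neutral), 2×1,10-phenanthroline (neutral); total 0. So Cr + (0) = 2+, giving Cr = +2.
Ligands are named alphabetically: ammine before phenanthroline.

diamminebis(1,10-phenanthroline)chromium(II) bromide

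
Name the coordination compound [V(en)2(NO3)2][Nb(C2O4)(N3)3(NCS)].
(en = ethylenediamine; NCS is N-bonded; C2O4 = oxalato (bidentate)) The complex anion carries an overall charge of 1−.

Both ions are complex: the cation is named first with the plain metal name, the anion second with the -ate form; each ion's ligands are alphabetised independently.
The complex anion is given as 1−; its ligand charges sum to -6, so Nb = +5.
A 1:1 salt means the cation carries the equal and opposite charge, 1+.
Cation: ligand charges sum to -2; for the ion to be 1+, V = +3.

bis(ethylenediamine)dinitratovanadium(III) triazidoisothiocyanatooxalatoniobate(V)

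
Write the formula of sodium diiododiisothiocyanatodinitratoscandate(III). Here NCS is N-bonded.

Na3[ScI2(NCS)2(NO3)2]

Ligands: 2 nitrato (NO3, -1), 2 isothiocyanato (NCS, -1), 2 iodo (I, -1). Ligand charge sum = -6.
Charge balance with sodium (+1) requires 1 complex ion per 3 sodium.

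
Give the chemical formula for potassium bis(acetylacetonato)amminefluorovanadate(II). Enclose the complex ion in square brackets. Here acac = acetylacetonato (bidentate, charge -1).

K[V(acac)2F(NH3)]

Ligands: 1 ammine (NH3, neutral), 2 acetylacetonato (acac, -1), 1 fluoro (F, -1). Ligand charge sum = -3.
With V in oxidation state +2, the complex ion is [V...]^1−.
Charge balance with potassium (+1) requires 1 complex ion per 1 potassium.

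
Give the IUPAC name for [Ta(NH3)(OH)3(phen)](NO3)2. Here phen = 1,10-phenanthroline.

The 2 nitrate counter-ions carry a total charge of -2, so each complex ion is 2+.
Ligand charges: 1×ammine (neutral), 1×1,10-phenanthroline (neutral), 3×hydroxo (-1 each); total -3. So Ta + (-3) = 2+, giving Ta = +5.
Ligands are named alphabetically: ammine before hydroxo before phenanthroline.

amminetrihydroxo(1,10-phenanthroline)tantalum(V) nitrate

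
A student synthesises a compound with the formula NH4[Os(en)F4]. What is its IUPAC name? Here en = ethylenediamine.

ammonium (ethylenediamine)tetrafluoroosmate(III)

The 1 ammonium counter-ion carries a total charge of +1, so each complex ion is 1−.
Ligand charges: 1×ethylenediamine (neutral), 4×fluoro (-1 each); total -4. So Os + (-4) = 1−, giving Os = +3.
Ligands are named alphabetically: ethylenediamine before fluoro.
The complex ion is anionic, so osmium takes the -ate form osmate(III).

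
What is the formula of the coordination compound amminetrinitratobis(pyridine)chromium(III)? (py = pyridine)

[Cr(NH3)(NO3)3(py)2]

Ligands: 1 ammine (NH3, neutral), 3 nitrato (NO3, -1), 2 pyridine (py, neutral). Ligand charge sum = -3.
With Cr in oxidation state +3, the complex ion is [Cr...].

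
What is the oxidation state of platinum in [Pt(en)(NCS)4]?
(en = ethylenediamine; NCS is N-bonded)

No counter-ion: the bracketed complex is neutral.
Ligand charges: 1×en neutral; 4×NCS = -4; sum -4.
Pt + (-4) = 0 ⇒ Pt is +4.

+4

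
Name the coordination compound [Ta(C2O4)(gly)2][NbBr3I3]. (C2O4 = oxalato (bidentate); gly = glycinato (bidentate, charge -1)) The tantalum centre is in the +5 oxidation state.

Both ions are complex: the cation is named first with the plain metal name, the anion second with the -ate form; each ion's ligands are alphabetised independently.
Ta is given as +5; the cation's ligand charges sum to -4, so the complex cation is 1+.
A 1:1 salt means the anion carries the equal and opposite charge, 1−.
Anion: ligand charges sum to -6; for the ion to be 1−, Nb = +5.

bis(glycinato)oxalatotantalum(V) tribromotriiodoniobate(V)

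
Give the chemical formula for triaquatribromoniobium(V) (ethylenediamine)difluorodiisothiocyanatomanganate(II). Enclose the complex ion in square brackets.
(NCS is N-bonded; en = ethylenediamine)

[NbBr3(H2O)3][Mn(en)F2(NCS)2]

Cation [Nb…]: ligand charges -3, Nb(V) ⇒ ion charge 2+.
Anion [Mn…]: ligand charges -4, Mn(II) ⇒ ion charge 2−.
One 2+ cation balances one 2− anion.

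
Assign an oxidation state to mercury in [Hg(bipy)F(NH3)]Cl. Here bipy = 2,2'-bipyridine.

1 chloride outside the brackets (-1 each) → the complex ion is 1+.
Ligand charges: 1×NH3 neutral; 1×F = -1; 1×bipy neutral; sum -1.
Hg + (-1) = 1+ ⇒ Hg is +2.

+2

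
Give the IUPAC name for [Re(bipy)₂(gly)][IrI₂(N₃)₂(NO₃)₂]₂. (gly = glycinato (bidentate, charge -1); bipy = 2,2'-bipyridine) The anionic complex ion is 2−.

The complex anion is given as 2−; its ligand charges sum to -6, so Ir = +4.
With 2 anions per cation, the cation must be 2×2 = 4+.
Cation: ligand charges sum to -1; for the ion to be 4+, Re = +5.

bis(2,2'-bipyridine)(glycinato)rhenium(V) diazidodiiododinitratoiridate(IV)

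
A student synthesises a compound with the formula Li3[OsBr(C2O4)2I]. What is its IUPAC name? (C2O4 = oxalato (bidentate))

lithium bromoiododioxalatoosmate(III)

The 3 lithium counter-ions carry a total charge of +3, so each complex ion is 3−.
Ligand charges: 1×bromo (-1 each), 1×iodo (-1 each), 2×oxalato (-2 each); total -6. So Os + (-6) = 3−, giving Os = +3.
The complex ion is anionic, so osmium takes the -ate form osmate(III).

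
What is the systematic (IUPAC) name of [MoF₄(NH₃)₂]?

There is no counter-ion, so the complex is neutral overall.
Ligand charges: 4×fluoro (-1 each), 2×ammine (neutral); total -4. So Mo + (-4) = 0, giving Mo = +4.
Ligands are named alphabetically: ammine before fluoro.

diamminetetrafluoromolybdenum(IV)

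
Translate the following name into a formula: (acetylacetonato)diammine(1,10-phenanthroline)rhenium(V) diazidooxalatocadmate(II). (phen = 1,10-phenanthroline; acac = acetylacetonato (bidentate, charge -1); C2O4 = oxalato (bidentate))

Cation [Re…]: ligand charges -1, Re(V) ⇒ ion charge 4+.
Anion [Cd…]: ligand charges -4, Cd(II) ⇒ ion charge 2−.

[Re(acac)(NH3)2(phen)][Cd(C2O4)(N3)2]2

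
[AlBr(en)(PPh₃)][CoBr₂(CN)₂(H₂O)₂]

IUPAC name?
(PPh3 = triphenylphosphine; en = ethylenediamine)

Both ions are complex: the cation is named first with the plain metal name, the anion second with the -ate form; each ion's ligands are alphabetised independently.
Aluminium is always +3 in its complexes; the cation's ligand charges sum to -1, so the complex cation is 2+.
A 1:1 salt means the anion carries the equal and opposite charge, 2−.
Anion: ligand charges sum to -4; for the ion to be 2−, Co = +2.

bromo(ethylenediamine)(triphenylphosphine)aluminium(III) diaquadibromodicyanocobaltate(II)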